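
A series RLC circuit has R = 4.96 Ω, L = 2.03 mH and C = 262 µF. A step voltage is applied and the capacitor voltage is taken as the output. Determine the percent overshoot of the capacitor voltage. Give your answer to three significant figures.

For a series RLC circuit (capacitor voltage as output), ω_n = 1/√(LC) = 1/√(2.03 mH · 262 µF) = 1370 rad/s.
ζ = (R/2)·√(C/L) = (4.96/2)·√(262 µF/2.03 mH) = 0.891.
Overshoot: exp(−π·0.891/√(1−0.891²)) = 0.00210, i.e. 0.210%.

%OS ≈ 0.210%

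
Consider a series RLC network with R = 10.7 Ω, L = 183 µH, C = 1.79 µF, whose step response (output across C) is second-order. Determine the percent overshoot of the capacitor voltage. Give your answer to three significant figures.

%OS ≈ 14.1%

For a series RLC circuit (capacitor voltage as output), ω_n = 1/√(LC) = 1/√(183 µH · 1.79 µF) = 55300 rad/s.
ζ = (R/2)·√(C/L) = (10.7/2)·√(1.79 µF/183 µH) = 0.529.
%OS = 100·exp(−πζ/√(1−ζ²)) = 14.1%.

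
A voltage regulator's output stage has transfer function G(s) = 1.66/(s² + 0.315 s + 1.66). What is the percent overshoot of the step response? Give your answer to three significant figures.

Comparing the denominator to s² + 2ζω_n s + ω_n²: ω_n = √1.66 = 1.29 rad/s, and 2ζω_n = 0.315 so ζ = 0.315/(2·1.29) = 0.122.
%OS = 100·exp(−πζ/√(1−ζ²)) = 67.9%.

%OS ≈ 67.9%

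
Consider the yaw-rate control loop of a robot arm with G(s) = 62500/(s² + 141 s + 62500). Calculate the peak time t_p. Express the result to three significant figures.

t_p ≈ 0.0131 s

ω_n = √62500 = 250 rad/s; ζ = 141/(2·250) = 0.282.
ω_d = 250·√(1 − 0.282²) = 240 rad/s. Then t_p = π/ω_d = 0.0131 s.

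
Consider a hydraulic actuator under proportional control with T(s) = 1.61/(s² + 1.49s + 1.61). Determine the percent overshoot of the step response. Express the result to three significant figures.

ω_n = √1.61 = 1.27 rad/s; ζ = 1.49/(2·1.27) = 0.587.
%OS = 100 e^{−πζ/√(1−ζ²)} with ζ = 0.587 gives 10.2%.

%OS ≈ 10.2%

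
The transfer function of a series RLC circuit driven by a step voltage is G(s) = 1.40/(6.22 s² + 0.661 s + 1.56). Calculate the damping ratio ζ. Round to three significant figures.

Dividing through by 6.22: denominator becomes s² + 0.1063 s + 0.2508.
So ω_n = √0.2508 = 0.501 rad/s and ζ = 0.1063/(2·0.501) = 0.106.

ζ ≈ 0.106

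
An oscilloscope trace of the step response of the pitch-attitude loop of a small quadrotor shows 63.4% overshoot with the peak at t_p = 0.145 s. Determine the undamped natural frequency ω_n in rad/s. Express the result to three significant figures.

ω_n ≈ 21.9 rad/s

From the overshoot, ζ = −ln(OS)/√(π²+ln²(OS)) = 0.144.
From t_p = π/ω_d, ω_d = π/0.145 = 21.7 rad/s, so ω_n = ω_d/√(1−ζ²) = 21.9 rad/s.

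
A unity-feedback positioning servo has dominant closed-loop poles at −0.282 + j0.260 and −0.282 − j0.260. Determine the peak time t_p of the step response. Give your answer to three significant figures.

t_p ≈ 12.1 s

t_p = π/ω_d with ω_d = 0.260 (the imaginary part), so t_p = 12.1 s.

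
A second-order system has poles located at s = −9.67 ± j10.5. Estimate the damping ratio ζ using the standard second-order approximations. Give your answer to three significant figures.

|pole| = ω_n = √(9.67² + 10.5²) = 14.3 rad/s; ζ = cos θ = σ/ω_n = 0.677.

ζ ≈ 0.677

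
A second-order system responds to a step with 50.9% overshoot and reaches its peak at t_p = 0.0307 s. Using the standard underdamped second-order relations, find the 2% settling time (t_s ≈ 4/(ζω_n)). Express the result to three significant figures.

From the overshoot, ζ = −ln(OS)/√(π²+ln²(OS)) = 0.210.
t_p = π/ω_d ⇒ ω_d = 102 rad/s; then ω_n = ω_d/√(1−ζ²) = 105 rad/s.
t_s ≈ 4/(ζω_n) = 4/(0.210·105) = 0.182 s.

t_s ≈ 0.182 s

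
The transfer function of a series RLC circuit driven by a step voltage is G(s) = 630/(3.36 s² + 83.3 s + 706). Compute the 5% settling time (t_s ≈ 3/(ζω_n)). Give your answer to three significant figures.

Dividing through by 3.36: denominator becomes s² + 24.79 s + 210.1.
So ω_n = √210.1 = 14.5 rad/s and ζ = 24.79/(2·14.5) = 0.855.
t_s ≈ 3/(ζω_n) = 0.242 s.

t_s ≈ 0.242 s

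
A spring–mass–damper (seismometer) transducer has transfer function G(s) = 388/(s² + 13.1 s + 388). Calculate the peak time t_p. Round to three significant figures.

t_p ≈ 0.169 s

Matching coefficients with s² + 2ζω_n s + ω_n² gives ω_n² = 388 ⇒ ω_n = 19.7 rad/s, and ζ = 13.1/(2ω_n) = 0.333.
The damped frequency ω_d = ω_n√(1−ζ²) = 18.6 rad/s. Then t_p = π/ω_d = 0.169 s.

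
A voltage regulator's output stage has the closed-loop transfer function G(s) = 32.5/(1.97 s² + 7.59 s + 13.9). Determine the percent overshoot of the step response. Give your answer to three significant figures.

Dividing through by 1.97: denominator becomes s² + 3.853 s + 7.056.
So ω_n = √7.056 = 2.66 rad/s and ζ = 3.853/(2·2.66) = 0.725.
Overshoot: exp(−π·0.725/√(1−0.725²)) = 0.0365, i.e. 3.65%.

%OS ≈ 3.65%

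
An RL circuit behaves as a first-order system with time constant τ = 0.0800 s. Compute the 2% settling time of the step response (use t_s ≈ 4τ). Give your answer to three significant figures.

t_s ≈ 0.320 s

t_s ≈ 4τ = 0.320 s.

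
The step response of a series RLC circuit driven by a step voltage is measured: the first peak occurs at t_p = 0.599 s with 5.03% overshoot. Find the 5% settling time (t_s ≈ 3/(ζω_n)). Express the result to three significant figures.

t_s ≈ 0.601 s

The overshoot fixes ζ = −ln(OS)/√(π²+ln²(OS)) = 0.689.
t_p = π/ω_d ⇒ ω_d = 5.24 rad/s; then ω_n = ω_d/√(1−ζ²) = 7.24 rad/s.
t_s ≈ 3/(ζω_n) = 3/(0.689·7.24) = 0.601 s.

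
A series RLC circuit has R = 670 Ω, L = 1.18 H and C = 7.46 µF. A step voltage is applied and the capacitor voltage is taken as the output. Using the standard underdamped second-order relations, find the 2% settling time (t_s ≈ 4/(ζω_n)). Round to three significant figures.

t_s ≈ 0.0141 s

For a series RLC circuit (capacitor voltage as output), ω_n = 1/√(LC) = 1/√(1.18 H · 7.46 µF) = 337 rad/s.
ζ = (R/2)·√(C/L) = (670/2)·√(7.46 µF/1.18 H) = 0.842.
t_s ≈ 4/(ζω_n) = 0.0141 s.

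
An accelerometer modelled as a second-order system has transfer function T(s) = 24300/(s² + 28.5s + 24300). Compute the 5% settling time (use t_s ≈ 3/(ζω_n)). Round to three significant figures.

t_s ≈ 0.211 s

ω_n = √24300 = 156 rad/s; ζ = 28.5/(2·156) = 0.0914.
t_s ≈ 3/(ζω_n) = 3/(0.0914·156) = 0.211 s.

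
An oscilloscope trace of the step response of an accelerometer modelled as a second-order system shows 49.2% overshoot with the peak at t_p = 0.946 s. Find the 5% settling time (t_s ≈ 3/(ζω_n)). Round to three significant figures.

t_s ≈ 4.00 s

From the overshoot, ζ = −ln(OS)/√(π²+ln²(OS)) = 0.220.
From t_p = π/ω_d, ω_d = π/0.946 = 3.32 rad/s, so ω_n = ω_d/√(1−ζ²) = 3.40 rad/s.
t_s ≈ 3/(ζω_n) = 3/(0.220·3.40) = 4.00 s.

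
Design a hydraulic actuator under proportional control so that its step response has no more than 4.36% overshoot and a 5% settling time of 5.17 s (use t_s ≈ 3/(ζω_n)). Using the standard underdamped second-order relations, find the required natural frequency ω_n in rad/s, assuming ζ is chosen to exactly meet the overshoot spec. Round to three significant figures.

Inverting the overshoot relation: ζ = |ln 0.0436|/√(π² + ln²0.0436) = 0.706.
From t_s ≈ 3/(ζω_n): ω_n = 3/(ζ·t_s) = 3/(0.706·5.17) = 0.822 rad/s.

ω_n ≈ 0.822 rad/s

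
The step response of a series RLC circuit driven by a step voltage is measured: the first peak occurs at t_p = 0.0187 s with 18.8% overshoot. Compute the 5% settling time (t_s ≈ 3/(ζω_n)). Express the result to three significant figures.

ζ from %OS: ζ = |ln 0.188|/√(π²+ln²0.188) = 0.470.
t_p = π/ω_d ⇒ ω_d = 168 rad/s; then ω_n = ω_d/√(1−ζ²) = 190 rad/s.
t_s ≈ 3/(ζω_n) = 3/(0.470·190) = 0.0336 s.

t_s ≈ 0.0336 s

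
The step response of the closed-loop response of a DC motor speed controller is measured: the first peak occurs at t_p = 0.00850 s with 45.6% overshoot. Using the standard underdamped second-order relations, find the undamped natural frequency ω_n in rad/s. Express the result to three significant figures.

ω_n ≈ 381 rad/s

From the overshoot, ζ = −ln(OS)/√(π²+ln²(OS)) = 0.242.
From t_p = π/ω_d, ω_d = π/0.00850 = 370 rad/s, so ω_n = ω_d/√(1−ζ²) = 381 rad/s.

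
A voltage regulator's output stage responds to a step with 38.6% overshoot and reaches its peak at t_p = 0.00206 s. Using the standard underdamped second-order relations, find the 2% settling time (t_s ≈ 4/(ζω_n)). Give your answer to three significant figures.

ζ from %OS: ζ = |ln 0.386|/√(π²+ln²0.386) = 0.290.
From t_p = π/ω_d, ω_d = π/0.00206 = 1530 rad/s, so ω_n = ω_d/√(1−ζ²) = 1590 rad/s.
t_s ≈ 4/(ζω_n) = 4/(0.290·1590) = 0.00866 s.

t_s ≈ 0.00866 s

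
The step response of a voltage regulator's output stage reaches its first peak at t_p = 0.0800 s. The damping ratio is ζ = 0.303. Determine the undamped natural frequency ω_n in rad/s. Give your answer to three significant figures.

Peak time t_p = π/ω_d, so ω_d = π/t_p = π/0.0800 = 39.3 rad/s.
ω_n = ω_d/√(1−ζ²) = 39.3/√0.908 = 41.2 rad/s.

ω_n ≈ 41.2 rad/s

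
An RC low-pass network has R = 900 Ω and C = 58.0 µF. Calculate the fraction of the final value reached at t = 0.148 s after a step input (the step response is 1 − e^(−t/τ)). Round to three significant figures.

τ = RC = 900 × 58.0 µF = 0.0522 s.
y(t)/y_∞ = 1 − e^(−t/τ) = 1 − e^(−0.148/0.0522) = 1 − e^(−2.84) = 0.941.

y/y_∞ ≈ 0.941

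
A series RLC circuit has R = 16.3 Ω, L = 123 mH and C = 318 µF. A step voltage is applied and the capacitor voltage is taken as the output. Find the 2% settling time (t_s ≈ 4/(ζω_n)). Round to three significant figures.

For a series RLC circuit (capacitor voltage as output), ω_n = 1/√(LC) = 1/√(123 mH · 318 µF) = 160 rad/s.
ζ = (R/2)·√(C/L) = (16.3/2)·√(318 µF/123 mH) = 0.414.
t_s ≈ 4/(ζω_n) = 0.0604 s.

t_s ≈ 0.0604 s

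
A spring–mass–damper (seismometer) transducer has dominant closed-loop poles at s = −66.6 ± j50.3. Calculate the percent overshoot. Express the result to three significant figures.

With σ = 66.6, ω_d = 50.3: ω_n = √(σ²+ω_d²) = 83.5 rad/s, ζ = σ/ω_n = 0.798.
Overshoot: exp(−π·0.798/√(1−0.798²)) = 0.0156, i.e. 1.56%.

%OS ≈ 1.56%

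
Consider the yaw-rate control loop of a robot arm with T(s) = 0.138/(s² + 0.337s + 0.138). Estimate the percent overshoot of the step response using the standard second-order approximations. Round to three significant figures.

%OS ≈ 20.2%

Matching coefficients with s² + 2ζω_n s + ω_n² gives ω_n² = 0.138 ⇒ ω_n = 0.371 rad/s, and ζ = 0.337/(2ω_n) = 0.454.
Overshoot: exp(−π·0.454/√(1−0.454²)) = 0.202, i.e. 20.2%.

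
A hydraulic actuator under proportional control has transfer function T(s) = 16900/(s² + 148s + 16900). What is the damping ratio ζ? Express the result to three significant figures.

ζ ≈ 0.569

ω_n = √16900 = 130 rad/s; ζ = 148/(2·130) = 0.569.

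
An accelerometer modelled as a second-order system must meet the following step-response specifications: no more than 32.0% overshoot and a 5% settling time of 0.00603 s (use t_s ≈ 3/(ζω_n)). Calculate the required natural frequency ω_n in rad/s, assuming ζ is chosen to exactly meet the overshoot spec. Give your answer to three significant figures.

From %OS = 100·exp(−πζ/√(1−ζ²)), invert to get ζ = −ln(OS)/√(π² + ln²(OS)) with OS = 0.320.
−ln 0.320 = 1.139, so ζ = 1.139/√(π² + 1.298) = 0.341.
Then ω_n = 3/(ζ t_s) = 3/(0.341 × 0.00603) = 1460 rad/s.

ω_n ≈ 1460 rad/s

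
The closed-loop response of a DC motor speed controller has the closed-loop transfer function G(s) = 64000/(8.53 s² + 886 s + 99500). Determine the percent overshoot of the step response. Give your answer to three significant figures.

Dividing through by 8.53: denominator becomes s² + 103.9 s + 11660.
So ω_n = √11660 = 108 rad/s and ζ = 103.9/(2·108) = 0.481.
%OS = 100 e^{−πζ/√(1−ζ²)} with ζ = 0.481 gives 17.9%.

%OS ≈ 17.9%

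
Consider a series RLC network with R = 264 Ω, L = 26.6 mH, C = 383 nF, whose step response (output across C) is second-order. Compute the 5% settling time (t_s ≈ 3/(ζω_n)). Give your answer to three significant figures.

t_s ≈ 0.000605 s

For a series RLC circuit (capacitor voltage as output), ω_n = 1/√(LC) = 1/√(26.6 mH · 383 nF) = 9910 rad/s.
ζ = (R/2)·√(C/L) = (264/2)·√(383 nF/26.6 mH) = 0.501.
t_s ≈ 3/(ζω_n) = 0.000605 s.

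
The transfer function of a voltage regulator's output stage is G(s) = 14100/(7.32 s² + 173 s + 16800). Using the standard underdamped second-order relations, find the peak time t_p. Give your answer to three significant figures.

t_p ≈ 0.0677 s

Dividing through by 7.32: denominator becomes s² + 23.63 s + 2295.
So ω_n = √2295 = 47.9 rad/s and ζ = 23.63/(2·47.9) = 0.247.
ω_d = 47.9·√(1 − 0.247²) = 46.4 rad/s. t_p = π/ω_d = 0.0677 s.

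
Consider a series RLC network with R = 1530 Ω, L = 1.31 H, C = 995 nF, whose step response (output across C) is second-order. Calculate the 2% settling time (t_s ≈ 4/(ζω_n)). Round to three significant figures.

For a series RLC circuit (capacitor voltage as output), ω_n = 1/√(LC) = 1/√(1.31 H · 995 nF) = 876 rad/s.
ζ = (R/2)·√(C/L) = (1530/2)·√(995 nF/1.31 H) = 0.667.
t_s ≈ 4/(ζω_n) = 0.00685 s.

t_s ≈ 0.00685 s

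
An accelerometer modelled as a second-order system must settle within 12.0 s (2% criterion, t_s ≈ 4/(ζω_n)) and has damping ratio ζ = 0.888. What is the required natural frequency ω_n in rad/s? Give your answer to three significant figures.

Rearranging t_s ≈ 4/(ζω_n) gives ω_n = 4/(ζ·t_s) = 4/(0.888 × 12.0) = 0.375 rad/s.

ω_n ≈ 0.375 rad/s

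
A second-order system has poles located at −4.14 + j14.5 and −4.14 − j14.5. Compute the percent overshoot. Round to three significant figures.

%OS ≈ 40.8%

With σ = 4.14, ω_d = 14.5: ω_n = √(σ²+ω_d²) = 15.1 rad/s, ζ = σ/ω_n = 0.275.
%OS = 100 e^{−πζ/√(1−ζ²)} with ζ = 0.275 gives 40.8%.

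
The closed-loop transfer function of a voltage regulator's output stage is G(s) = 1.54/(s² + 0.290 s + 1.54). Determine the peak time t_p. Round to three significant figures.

t_p ≈ 2.55 s

Matching coefficients with s² + 2ζω_n s + ω_n² gives ω_n² = 1.54 ⇒ ω_n = 1.24 rad/s, and ζ = 0.290/(2ω_n) = 0.117.
The damped frequency ω_d = ω_n√(1−ζ²) = 1.23 rad/s. Then t_p = π/ω_d = 2.55 s.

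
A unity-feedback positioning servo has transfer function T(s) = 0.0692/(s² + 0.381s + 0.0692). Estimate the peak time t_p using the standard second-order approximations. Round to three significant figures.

Comparing the denominator to s² + 2ζω_n s + ω_n²: ω_n = √0.0692 = 0.263 rad/s, and 2ζω_n = 0.381 so ζ = 0.381/(2·0.263) = 0.724.
The damped frequency ω_d = ω_n√(1−ζ²) = 0.181 rad/s. Then t_p = π/ω_d = 17.3 s.

t_p ≈ 17.3 s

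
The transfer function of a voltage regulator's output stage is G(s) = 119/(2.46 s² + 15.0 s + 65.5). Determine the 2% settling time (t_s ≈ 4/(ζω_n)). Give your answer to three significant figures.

t_s ≈ 1.31 s

Dividing through by 2.46: denominator becomes s² + 6.098 s + 26.63.
So ω_n = √26.63 = 5.16 rad/s and ζ = 6.098/(2·5.16) = 0.591.
t_s ≈ 4/(ζω_n) = 1.31 s.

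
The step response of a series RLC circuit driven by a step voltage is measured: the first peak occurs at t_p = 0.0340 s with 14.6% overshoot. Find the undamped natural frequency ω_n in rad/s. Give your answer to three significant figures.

ω_n ≈ 108 rad/s

From the overshoot, ζ = −ln(OS)/√(π²+ln²(OS)) = 0.522.
t_p = π/ω_d ⇒ ω_d = 92.4 rad/s; then ω_n = ω_d/√(1−ζ²) = 108 rad/s.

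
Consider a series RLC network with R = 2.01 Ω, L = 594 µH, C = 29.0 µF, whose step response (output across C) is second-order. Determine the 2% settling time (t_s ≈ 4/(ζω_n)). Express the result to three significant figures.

For a series RLC circuit (capacitor voltage as output), ω_n = 1/√(LC) = 1/√(594 µH · 29.0 µF) = 7620 rad/s.
ζ = (R/2)·√(C/L) = (2.01/2)·√(29.0 µF/594 µH) = 0.222.
t_s ≈ 4/(ζω_n) = 0.00236 s.

t_s ≈ 0.00236 s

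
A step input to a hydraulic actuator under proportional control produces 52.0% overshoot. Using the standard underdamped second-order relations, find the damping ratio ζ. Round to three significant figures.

ζ ≈ 0.204

Inverting the overshoot relation: ζ = |ln 0.520|/√(π² + ln²0.520) = 0.204.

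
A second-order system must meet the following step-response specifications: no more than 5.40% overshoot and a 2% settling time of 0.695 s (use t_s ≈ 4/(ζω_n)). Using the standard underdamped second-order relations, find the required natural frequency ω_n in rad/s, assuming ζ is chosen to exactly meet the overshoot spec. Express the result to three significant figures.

From %OS = 100·exp(−πζ/√(1−ζ²)), invert to get ζ = −ln(OS)/√(π² + ln²(OS)) with OS = 0.0540.
−ln 0.0540 = 2.919, so ζ = 2.919/√(π² + 8.519) = 0.681.
From t_s ≈ 4/(ζω_n): ω_n = 4/(ζ·t_s) = 4/(0.681·0.695) = 8.46 rad/s.

ω_n ≈ 8.46 rad/s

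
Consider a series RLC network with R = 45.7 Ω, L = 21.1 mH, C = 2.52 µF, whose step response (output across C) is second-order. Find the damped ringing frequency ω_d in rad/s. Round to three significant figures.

ω_d ≈ 4200 rad/s

For a series RLC circuit (capacitor voltage as output), ω_n = 1/√(LC) = 1/√(21.1 mH · 2.52 µF) = 4340 rad/s.
ζ = (R/2)·√(C/L) = (45.7/2)·√(2.52 µF/21.1 mH) = 0.250.
The damped frequency ω_d = ω_n√(1−ζ²) = 4200 rad/s.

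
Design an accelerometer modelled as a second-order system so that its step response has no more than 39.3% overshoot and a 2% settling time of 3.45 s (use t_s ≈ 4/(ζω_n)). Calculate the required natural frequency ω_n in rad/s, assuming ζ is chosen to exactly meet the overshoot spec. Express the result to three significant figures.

ζ = −ln(OS)/√(π² + (ln OS)²). With OS = 0.393, ln OS = −0.9339 and ζ = 0.9339/3.277 = 0.285.
Then ω_n = 4/(ζ t_s) = 4/(0.285 × 3.45) = 4.07 rad/s.

ω_n ≈ 4.07 rad/s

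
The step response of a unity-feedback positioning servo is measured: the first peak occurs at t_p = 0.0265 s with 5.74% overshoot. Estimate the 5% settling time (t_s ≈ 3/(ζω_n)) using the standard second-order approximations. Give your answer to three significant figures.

t_s ≈ 0.0278 s

The overshoot fixes ζ = −ln(OS)/√(π²+ln²(OS)) = 0.673.
From t_p = π/ω_d, ω_d = π/0.0265 = 119 rad/s, so ω_n = ω_d/√(1−ζ²) = 160 rad/s.
t_s ≈ 3/(ζω_n) = 3/(0.673·160) = 0.0278 s.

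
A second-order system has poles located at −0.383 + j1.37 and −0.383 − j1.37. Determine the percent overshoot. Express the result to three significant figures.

%OS ≈ 41.6%

|pole| = ω_n = √(0.383² + 1.37²) = 1.42 rad/s; ζ = cos θ = σ/ω_n = 0.269.
%OS = 100 e^{−πζ/√(1−ζ²)} with ζ = 0.269 gives 41.6%.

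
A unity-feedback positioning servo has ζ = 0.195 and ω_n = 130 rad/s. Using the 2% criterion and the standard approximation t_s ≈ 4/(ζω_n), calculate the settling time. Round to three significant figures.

t_s ≈ 0.158 s

t_s ≈ 4/(ζω_n) = 4/(0.195 × 130) = 0.158 s.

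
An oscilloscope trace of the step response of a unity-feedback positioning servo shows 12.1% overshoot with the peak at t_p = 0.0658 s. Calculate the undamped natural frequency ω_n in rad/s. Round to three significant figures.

ω_n ≈ 57.5 rad/s

ζ from %OS: ζ = |ln 0.121|/√(π²+ln²0.121) = 0.558.
From t_p = π/ω_d, ω_d = π/0.0658 = 47.7 rad/s, so ω_n = ω_d/√(1−ζ²) = 57.5 rad/s.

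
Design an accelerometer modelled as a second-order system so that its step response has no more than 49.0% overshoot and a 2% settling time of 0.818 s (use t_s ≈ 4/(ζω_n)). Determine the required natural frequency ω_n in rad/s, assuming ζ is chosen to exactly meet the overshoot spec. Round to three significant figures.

From %OS = 100·exp(−πζ/√(1−ζ²)), invert to get ζ = −ln(OS)/√(π² + ln²(OS)) with OS = 0.490.
−ln 0.490 = 0.7133, so ζ = 0.7133/√(π² + 0.5089) = 0.221.
From t_s ≈ 4/(ζω_n): ω_n = 4/(ζ·t_s) = 4/(0.221·0.818) = 22.1 rad/s.

ω_n ≈ 22.1 rad/s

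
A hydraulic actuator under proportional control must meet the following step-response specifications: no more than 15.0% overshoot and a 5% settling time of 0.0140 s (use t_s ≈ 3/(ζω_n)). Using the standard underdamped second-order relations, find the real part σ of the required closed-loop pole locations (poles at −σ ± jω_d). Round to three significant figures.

The settling-time spec alone fixes σ = ζω_n = 3/t_s = 3/0.0140 = 214.
(Overshoot then fixes ζ = 0.517 and hence ω_d = σ·√(1−ζ²)/ζ = 355 rad/s.)

σ ≈ 214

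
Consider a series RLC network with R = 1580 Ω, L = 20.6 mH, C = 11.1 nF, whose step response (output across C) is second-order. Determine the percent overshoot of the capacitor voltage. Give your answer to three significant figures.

%OS ≈ 10.7%

For a series RLC circuit (capacitor voltage as output), ω_n = 1/√(LC) = 1/√(20.6 mH · 11.1 nF) = 66100 rad/s.
ζ = (R/2)·√(C/L) = (1580/2)·√(11.1 nF/20.6 mH) = 0.580.
%OS = 100·exp(−πζ/√(1−ζ²)) = 10.7%.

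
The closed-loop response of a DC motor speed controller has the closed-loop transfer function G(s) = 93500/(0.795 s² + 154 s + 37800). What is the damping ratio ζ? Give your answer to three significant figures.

ζ ≈ 0.444

Dividing through by 0.795: denominator becomes s² + 193.7 s + 47550.
So ω_n = √47550 = 218 rad/s and ζ = 193.7/(2·218) = 0.444.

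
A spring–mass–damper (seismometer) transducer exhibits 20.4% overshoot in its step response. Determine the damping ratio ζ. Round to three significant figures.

ζ ≈ 0.451

ζ = −ln(OS)/√(π² + (ln OS)²). With OS = 0.204, ln OS = −1.590 and ζ = 1.590/3.521 = 0.451.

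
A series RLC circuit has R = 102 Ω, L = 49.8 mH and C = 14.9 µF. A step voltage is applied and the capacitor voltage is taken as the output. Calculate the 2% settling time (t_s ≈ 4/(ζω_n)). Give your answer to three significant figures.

For a series RLC circuit (capacitor voltage as output), ω_n = 1/√(LC) = 1/√(49.8 mH · 14.9 µF) = 1160 rad/s.
ζ = (R/2)·√(C/L) = (102/2)·√(14.9 µF/49.8 mH) = 0.882.
t_s ≈ 4/(ζω_n) = 0.00391 s.

t_s ≈ 0.00391 s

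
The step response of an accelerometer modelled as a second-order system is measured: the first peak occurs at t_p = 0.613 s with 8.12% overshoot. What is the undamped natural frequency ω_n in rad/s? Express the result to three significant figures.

From the overshoot, ζ = −ln(OS)/√(π²+ln²(OS)) = 0.624.
t_p = π/ω_d ⇒ ω_d = 5.12 rad/s; then ω_n = ω_d/√(1−ζ²) = 6.56 rad/s.

ω_n ≈ 6.56 rad/s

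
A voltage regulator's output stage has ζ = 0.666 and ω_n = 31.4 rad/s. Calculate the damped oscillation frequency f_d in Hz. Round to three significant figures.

ω_d = ω_n√(1−ζ²) = 31.4·√0.556 = 23.4 rad/s.
f_d = ω_d/(2π) = 3.73 Hz.

f_d ≈ 3.73 Hz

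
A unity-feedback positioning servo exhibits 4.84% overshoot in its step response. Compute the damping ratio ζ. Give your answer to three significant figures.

ζ ≈ 0.694

Inverting the overshoot relation: ζ = |ln 0.0484|/√(π² + ln²0.0484) = 0.694.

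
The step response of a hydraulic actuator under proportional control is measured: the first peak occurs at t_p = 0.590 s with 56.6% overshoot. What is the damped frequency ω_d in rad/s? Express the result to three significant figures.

ω_d ≈ 5.32 rad/s

t_p = π/ω_d, so ω_d = π/0.590 = 5.32 rad/s.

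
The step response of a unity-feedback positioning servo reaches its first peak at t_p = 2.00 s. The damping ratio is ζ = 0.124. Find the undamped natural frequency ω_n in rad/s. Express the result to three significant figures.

Peak time t_p = π/ω_d, so ω_d = π/t_p = π/2.00 = 1.57 rad/s.
ω_n = ω_d/√(1−ζ²) = 1.57/√0.985 = 1.58 rad/s.

ω_n ≈ 1.58 rad/s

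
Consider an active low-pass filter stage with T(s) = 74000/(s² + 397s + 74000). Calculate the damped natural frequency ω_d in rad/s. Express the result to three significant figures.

ω_d ≈ 186 rad/s

ω_n = √74000 = 272 rad/s; ζ = 397/(2·272) = 0.730.
ω_d = ω_n√(1−ζ²) = 186 rad/s.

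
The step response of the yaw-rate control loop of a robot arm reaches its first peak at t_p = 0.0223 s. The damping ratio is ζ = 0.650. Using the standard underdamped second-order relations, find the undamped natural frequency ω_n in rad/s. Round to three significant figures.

ω_n ≈ 185 rad/s

Peak time t_p = π/ω_d, so ω_d = π/t_p = π/0.0223 = 141 rad/s.
ω_n = ω_d/√(1−ζ²) = 141/√0.577 = 185 rad/s.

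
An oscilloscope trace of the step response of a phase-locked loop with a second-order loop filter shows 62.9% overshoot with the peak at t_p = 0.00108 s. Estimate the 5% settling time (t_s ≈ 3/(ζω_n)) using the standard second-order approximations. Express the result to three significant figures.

t_s ≈ 0.00699 s

The overshoot fixes ζ = −ln(OS)/√(π²+ln²(OS)) = 0.146.
From t_p = π/ω_d, ω_d = π/0.00108 = 2910 rad/s, so ω_n = ω_d/√(1−ζ²) = 2940 rad/s.
t_s ≈ 3/(ζω_n) = 3/(0.146·2940) = 0.00699 s.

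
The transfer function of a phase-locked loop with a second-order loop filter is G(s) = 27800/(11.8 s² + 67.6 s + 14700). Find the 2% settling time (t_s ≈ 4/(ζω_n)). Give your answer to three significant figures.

Dividing through by 11.8: denominator becomes s² + 5.729 s + 1246.
So ω_n = √1246 = 35.3 rad/s and ζ = 5.729/(2·35.3) = 0.0812.
t_s ≈ 4/(ζω_n) = 1.40 s.

t_s ≈ 1.40 s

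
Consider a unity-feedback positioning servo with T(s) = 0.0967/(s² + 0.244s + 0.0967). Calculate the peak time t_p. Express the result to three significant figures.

ω_n = √0.0967 = 0.311 rad/s; ζ = 0.244/(2·0.311) = 0.392.
The damped frequency ω_d = ω_n√(1−ζ²) = 0.286 rad/s. Then t_p = π/ω_d = 11.0 s.

t_p ≈ 11.0 s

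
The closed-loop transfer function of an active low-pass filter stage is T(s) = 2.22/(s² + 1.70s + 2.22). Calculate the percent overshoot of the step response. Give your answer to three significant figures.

Matching coefficients with s² + 2ζω_n s + ω_n² gives ω_n² = 2.22 ⇒ ω_n = 1.49 rad/s, and ζ = 1.70/(2ω_n) = 0.570.
Overshoot: exp(−π·0.570/√(1−0.570²)) = 0.113, i.e. 11.3%.

%OS ≈ 11.3%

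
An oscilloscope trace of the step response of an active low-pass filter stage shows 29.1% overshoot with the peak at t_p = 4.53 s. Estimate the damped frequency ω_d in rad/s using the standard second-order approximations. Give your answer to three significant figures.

ω_d ≈ 0.694 rad/s

t_p = π/ω_d, so ω_d = π/4.53 = 0.694 rad/s.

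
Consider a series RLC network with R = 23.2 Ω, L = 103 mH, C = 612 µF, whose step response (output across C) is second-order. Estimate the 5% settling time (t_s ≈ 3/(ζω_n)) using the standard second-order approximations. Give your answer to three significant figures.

t_s ≈ 0.0266 s

For a series RLC circuit (capacitor voltage as output), ω_n = 1/√(LC) = 1/√(103 mH · 612 µF) = 126 rad/s.
ζ = (R/2)·√(C/L) = (23.2/2)·√(612 µF/103 mH) = 0.894.
t_s ≈ 3/(ζω_n) = 0.0266 s.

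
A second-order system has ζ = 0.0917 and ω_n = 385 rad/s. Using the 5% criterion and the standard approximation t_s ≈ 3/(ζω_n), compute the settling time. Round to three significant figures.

t_s ≈ 0.0850 s

t_s ≈ 3/(ζω_n) = 3/(0.0917 × 385) = 0.0850 s.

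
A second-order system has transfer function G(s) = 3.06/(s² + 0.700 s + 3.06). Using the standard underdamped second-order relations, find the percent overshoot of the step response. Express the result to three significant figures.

%OS ≈ 52.6%

ω_n = √3.06 = 1.75 rad/s; ζ = 0.700/(2·1.75) = 0.200.
Overshoot: exp(−π·0.200/√(1−0.200²)) = 0.526, i.e. 52.6%.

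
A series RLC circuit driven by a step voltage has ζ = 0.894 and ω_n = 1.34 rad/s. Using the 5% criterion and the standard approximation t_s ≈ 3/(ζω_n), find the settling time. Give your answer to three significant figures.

t_s ≈ 3/(ζω_n) = 3/(0.894 × 1.34) = 2.50 s.

t_s ≈ 2.50 s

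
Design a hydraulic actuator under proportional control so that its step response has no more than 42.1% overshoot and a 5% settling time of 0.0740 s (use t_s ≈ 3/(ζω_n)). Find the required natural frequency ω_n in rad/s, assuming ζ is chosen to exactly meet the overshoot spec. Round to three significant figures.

Inverting the overshoot relation: ζ = |ln 0.421|/√(π² + ln²0.421) = 0.265.
From t_s ≈ 3/(ζω_n): ω_n = 3/(ζ·t_s) = 3/(0.265·0.0740) = 153 rad/s.

ω_n ≈ 153 rad/s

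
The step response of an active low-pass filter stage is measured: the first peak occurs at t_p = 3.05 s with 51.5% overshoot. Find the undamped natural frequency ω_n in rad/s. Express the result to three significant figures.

The overshoot fixes ζ = −ln(OS)/√(π²+ln²(OS)) = 0.207.
From t_p = π/ω_d, ω_d = π/3.05 = 1.03 rad/s, so ω_n = ω_d/√(1−ζ²) = 1.05 rad/s.

ω_n ≈ 1.05 rad/s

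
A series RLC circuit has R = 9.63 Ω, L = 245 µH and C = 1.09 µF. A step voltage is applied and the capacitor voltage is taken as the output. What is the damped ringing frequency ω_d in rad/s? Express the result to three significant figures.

ω_d ≈ 58000 rad/s

For a series RLC circuit (capacitor voltage as output), ω_n = 1/√(LC) = 1/√(245 µH · 1.09 µF) = 61200 rad/s.
ζ = (R/2)·√(C/L) = (9.63/2)·√(1.09 µF/245 µH) = 0.321.
The damped frequency ω_d = ω_n√(1−ζ²) = 58000 rad/s.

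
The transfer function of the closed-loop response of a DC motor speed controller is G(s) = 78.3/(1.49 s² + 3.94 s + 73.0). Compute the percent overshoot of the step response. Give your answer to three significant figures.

%OS ≈ 54.6%

Dividing through by 1.49: denominator becomes s² + 2.644 s + 48.99.
So ω_n = √48.99 = 7.00 rad/s and ζ = 2.644/(2·7.00) = 0.189.
%OS = 100 e^{−πζ/√(1−ζ²)} with ζ = 0.189 gives 54.6%.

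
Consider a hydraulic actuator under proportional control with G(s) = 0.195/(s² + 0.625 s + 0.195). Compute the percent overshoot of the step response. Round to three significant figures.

%OS ≈ 4.30%

Matching coefficients with s² + 2ζω_n s + ω_n² gives ω_n² = 0.195 ⇒ ω_n = 0.442 rad/s, and ζ = 0.625/(2ω_n) = 0.708.
%OS = 100 e^{−πζ/√(1−ζ²)} with ζ = 0.708 gives 4.30%.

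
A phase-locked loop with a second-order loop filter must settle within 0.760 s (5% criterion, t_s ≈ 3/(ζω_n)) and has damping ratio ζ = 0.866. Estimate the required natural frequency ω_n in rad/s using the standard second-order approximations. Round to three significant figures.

Rearranging t_s ≈ 3/(ζω_n) gives ω_n = 3/(ζ·t_s) = 3/(0.866 × 0.760) = 4.56 rad/s.

ω_n ≈ 4.56 rad/s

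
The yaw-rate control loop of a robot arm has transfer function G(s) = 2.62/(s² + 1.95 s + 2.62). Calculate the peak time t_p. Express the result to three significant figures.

Comparing the denominator to s² + 2ζω_n s + ω_n²: ω_n = √2.62 = 1.62 rad/s, and 2ζω_n = 1.95 so ζ = 1.95/(2·1.62) = 0.602.
ω_d = 1.62·√(1 − 0.602²) = 1.29 rad/s. Then t_p = π/ω_d = 2.43 s.

t_p ≈ 2.43 s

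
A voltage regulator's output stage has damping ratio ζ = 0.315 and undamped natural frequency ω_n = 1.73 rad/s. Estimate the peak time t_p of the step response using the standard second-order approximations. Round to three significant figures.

t_p ≈ 1.91 s

The damped frequency is ω_d = ω_n√(1−ζ²) = 1.73·√(1−0.0992) = 1.64 rad/s.
Peak time t_p = π/ω_d = π/1.64 = 1.91 s.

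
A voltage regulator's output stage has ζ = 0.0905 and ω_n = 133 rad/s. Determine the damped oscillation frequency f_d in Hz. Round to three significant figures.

ω_d = ω_n√(1−ζ²) = 133·√0.992 = 132 rad/s.
f_d = ω_d/(2π) = 21.1 Hz.

f_d ≈ 21.1 Hz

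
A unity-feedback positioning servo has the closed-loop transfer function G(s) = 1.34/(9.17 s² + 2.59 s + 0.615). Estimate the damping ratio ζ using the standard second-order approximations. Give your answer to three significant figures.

Dividing through by 9.17: denominator becomes s² + 0.2824 s + 0.06707.
So ω_n = √0.06707 = 0.259 rad/s and ζ = 0.2824/(2·0.259) = 0.545.

ζ ≈ 0.545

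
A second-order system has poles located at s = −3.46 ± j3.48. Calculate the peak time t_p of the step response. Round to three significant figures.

t_p ≈ 0.903 s

t_p = π/ω_d with ω_d = 3.48 (the imaginary part), so t_p = 0.903 s.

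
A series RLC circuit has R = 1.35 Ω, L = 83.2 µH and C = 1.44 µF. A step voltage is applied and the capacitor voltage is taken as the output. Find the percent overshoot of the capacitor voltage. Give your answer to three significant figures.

%OS ≈ 75.6%

For a series RLC circuit (capacitor voltage as output), ω_n = 1/√(LC) = 1/√(83.2 µH · 1.44 µF) = 91400 rad/s.
ζ = (R/2)·√(C/L) = (1.35/2)·√(1.44 µF/83.2 µH) = 0.0888.
%OS = 100·exp(−πζ/√(1−ζ²)) = 75.6%.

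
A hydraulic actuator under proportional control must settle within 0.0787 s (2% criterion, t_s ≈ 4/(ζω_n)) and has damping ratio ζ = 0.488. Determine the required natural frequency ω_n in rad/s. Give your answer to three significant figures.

Rearranging t_s ≈ 4/(ζω_n) gives ω_n = 4/(ζ·t_s) = 4/(0.488 × 0.0787) = 104 rad/s.

ω_n ≈ 104 rad/s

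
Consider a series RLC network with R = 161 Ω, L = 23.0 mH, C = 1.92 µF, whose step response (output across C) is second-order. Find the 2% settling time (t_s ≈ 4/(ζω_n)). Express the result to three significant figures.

t_s ≈ 0.00114 s

For a series RLC circuit (capacitor voltage as output), ω_n = 1/√(LC) = 1/√(23.0 mH · 1.92 µF) = 4760 rad/s.
ζ = (R/2)·√(C/L) = (161/2)·√(1.92 µF/23.0 mH) = 0.735.
t_s ≈ 4/(ζω_n) = 0.00114 s.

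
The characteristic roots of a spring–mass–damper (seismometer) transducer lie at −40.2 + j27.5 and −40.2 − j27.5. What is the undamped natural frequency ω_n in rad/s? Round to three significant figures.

ω_n ≈ 48.7 rad/s

With σ = 40.2, ω_d = 27.5: ω_n = √(σ²+ω_d²) = 48.7 rad/s, ζ = σ/ω_n = 0.825.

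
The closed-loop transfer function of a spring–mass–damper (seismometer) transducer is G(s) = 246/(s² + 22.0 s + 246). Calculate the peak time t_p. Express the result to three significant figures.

ω_n = √246 = 15.7 rad/s; ζ = 22.0/(2·15.7) = 0.701.
The damped frequency ω_d = ω_n√(1−ζ²) = 11.2 rad/s. Then t_p = π/ω_d = 0.281 s.

t_p ≈ 0.281 s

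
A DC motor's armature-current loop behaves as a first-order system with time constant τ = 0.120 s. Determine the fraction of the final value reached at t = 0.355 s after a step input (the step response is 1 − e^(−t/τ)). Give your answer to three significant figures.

y(t)/y_∞ = 1 − e^(−t/τ) = 1 − e^(−0.355/0.120) = 1 − e^(−2.96) = 0.948.

y/y_∞ ≈ 0.948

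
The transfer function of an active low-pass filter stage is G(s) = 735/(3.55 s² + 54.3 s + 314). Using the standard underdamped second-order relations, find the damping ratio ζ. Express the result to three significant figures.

Dividing through by 3.55: denominator becomes s² + 15.30 s + 88.45.
So ω_n = √88.45 = 9.40 rad/s and ζ = 15.30/(2·9.40) = 0.813.

ζ ≈ 0.813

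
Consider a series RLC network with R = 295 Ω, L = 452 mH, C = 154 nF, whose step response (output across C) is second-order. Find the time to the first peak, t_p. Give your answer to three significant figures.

For a series RLC circuit (capacitor voltage as output), ω_n = 1/√(LC) = 1/√(452 mH · 154 nF) = 3790 rad/s.
ζ = (R/2)·√(C/L) = (295/2)·√(154 nF/452 mH) = 0.0861.
The damped frequency ω_d = ω_n√(1−ζ²) = 3780 rad/s. t_p = π/ω_d = 0.000832 s.

t_p ≈ 0.000832 s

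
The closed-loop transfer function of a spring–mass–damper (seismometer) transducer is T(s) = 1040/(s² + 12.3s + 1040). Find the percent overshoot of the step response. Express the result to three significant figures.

Comparing the denominator to s² + 2ζω_n s + ω_n²: ω_n = √1040 = 32.2 rad/s, and 2ζω_n = 12.3 so ζ = 12.3/(2·32.2) = 0.191.
Overshoot: exp(−π·0.191/√(1−0.191²)) = 0.543, i.e. 54.3%.

%OS ≈ 54.3%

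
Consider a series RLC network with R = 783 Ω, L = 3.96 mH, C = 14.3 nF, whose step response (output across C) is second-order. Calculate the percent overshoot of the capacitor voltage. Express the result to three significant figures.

For a series RLC circuit (capacitor voltage as output), ω_n = 1/√(LC) = 1/√(3.96 mH · 14.3 nF) = 133000 rad/s.
ζ = (R/2)·√(C/L) = (783/2)·√(14.3 nF/3.96 mH) = 0.744.
%OS = 100 e^{−πζ/√(1−ζ²)} with ζ = 0.744 gives 3.03%.

%OS ≈ 3.03%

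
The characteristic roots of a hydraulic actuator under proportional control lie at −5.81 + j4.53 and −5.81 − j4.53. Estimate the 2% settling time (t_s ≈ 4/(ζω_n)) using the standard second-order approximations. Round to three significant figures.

For poles at −σ ± jω_d, ζω_n = σ = 5.81, so t_s ≈ 4/σ = 0.688 s.

t_s ≈ 0.688 s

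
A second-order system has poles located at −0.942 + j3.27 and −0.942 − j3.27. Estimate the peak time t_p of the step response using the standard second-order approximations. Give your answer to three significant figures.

t_p ≈ 0.961 s

t_p = π/ω_d with ω_d = 3.27 (the imaginary part), so t_p = 0.961 s.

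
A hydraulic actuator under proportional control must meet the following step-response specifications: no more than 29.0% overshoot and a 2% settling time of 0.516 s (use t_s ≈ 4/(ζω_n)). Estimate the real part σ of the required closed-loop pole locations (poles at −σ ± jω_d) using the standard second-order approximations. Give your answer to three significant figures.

The settling-time spec alone fixes σ = ζω_n = 4/t_s = 4/0.516 = 7.75.
(Overshoot then fixes ζ = 0.367 and hence ω_d = σ·√(1−ζ²)/ζ = 19.7 rad/s.)

σ ≈ 7.75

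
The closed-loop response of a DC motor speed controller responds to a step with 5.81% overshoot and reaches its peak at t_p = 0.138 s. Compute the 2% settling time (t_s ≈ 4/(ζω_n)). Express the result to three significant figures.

t_s ≈ 0.194 s

ζ from %OS: ζ = |ln 0.0581|/√(π²+ln²0.0581) = 0.671.
From t_p = π/ω_d, ω_d = π/0.138 = 22.8 rad/s, so ω_n = ω_d/√(1−ζ²) = 30.7 rad/s.
t_s ≈ 4/(ζω_n) = 4/(0.671·30.7) = 0.194 s.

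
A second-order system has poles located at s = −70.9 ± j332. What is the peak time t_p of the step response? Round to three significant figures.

t_p = π/ω_d with ω_d = 332 (the imaginary part), so t_p = 0.00946 s.

t_p ≈ 0.00946 s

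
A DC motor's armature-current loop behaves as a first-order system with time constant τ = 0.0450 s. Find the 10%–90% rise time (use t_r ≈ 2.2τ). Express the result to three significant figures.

t_r ≈ 0.0990 s

t_r ≈ 2.2τ = 0.0990 s.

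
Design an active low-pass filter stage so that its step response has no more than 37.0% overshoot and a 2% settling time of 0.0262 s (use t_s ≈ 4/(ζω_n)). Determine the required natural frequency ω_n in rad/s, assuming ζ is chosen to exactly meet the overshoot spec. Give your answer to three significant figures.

ω_n ≈ 506 rad/s

Inverting the overshoot relation: ζ = |ln 0.370|/√(π² + ln²0.370) = 0.302.
Then ω_n = 4/(ζ t_s) = 4/(0.302 × 0.0262) = 506 rad/s.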